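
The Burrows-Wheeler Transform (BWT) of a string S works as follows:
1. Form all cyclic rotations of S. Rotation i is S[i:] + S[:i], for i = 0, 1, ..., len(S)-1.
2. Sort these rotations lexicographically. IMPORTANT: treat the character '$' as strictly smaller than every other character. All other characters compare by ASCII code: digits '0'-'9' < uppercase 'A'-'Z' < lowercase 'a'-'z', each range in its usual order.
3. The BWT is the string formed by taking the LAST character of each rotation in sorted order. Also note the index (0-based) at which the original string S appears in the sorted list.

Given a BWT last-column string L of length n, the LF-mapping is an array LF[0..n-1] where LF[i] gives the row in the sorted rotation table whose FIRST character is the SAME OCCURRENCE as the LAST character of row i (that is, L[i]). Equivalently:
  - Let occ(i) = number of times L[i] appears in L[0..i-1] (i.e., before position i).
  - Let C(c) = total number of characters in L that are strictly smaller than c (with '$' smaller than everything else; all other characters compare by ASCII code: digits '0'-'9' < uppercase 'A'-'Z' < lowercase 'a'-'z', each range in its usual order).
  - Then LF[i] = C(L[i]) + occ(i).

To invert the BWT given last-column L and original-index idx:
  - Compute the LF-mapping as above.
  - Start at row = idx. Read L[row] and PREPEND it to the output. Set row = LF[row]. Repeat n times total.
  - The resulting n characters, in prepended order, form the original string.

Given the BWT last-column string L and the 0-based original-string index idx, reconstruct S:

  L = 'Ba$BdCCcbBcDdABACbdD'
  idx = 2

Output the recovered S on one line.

LF mapping: 3 12 0 4 17 7 8 15 13 5 16 10 18 1 6 2 9 14 19 11
Walk LF starting at row 2, prepending L[row]:
  step 1: row=2, L[2]='$', prepend. Next row=LF[2]=0
  step 2: row=0, L[0]='B', prepend. Next row=LF[0]=3
  step 3: row=3, L[3]='B', prepend. Next row=LF[3]=4
  step 4: row=4, L[4]='d', prepend. Next row=LF[4]=17
  step 5: row=17, L[17]='b', prepend. Next row=LF[17]=14
  step 6: row=14, L[14]='B', prepend. Next row=LF[14]=6
  step 7: row=6, L[6]='C', prepend. Next row=LF[6]=8
  step 8: row=8, L[8]='b', prepend. Next row=LF[8]=13
  step 9: row=13, L[13]='A', prepend. Next row=LF[13]=1
  step 10: row=1, L[1]='a', prepend. Next row=LF[1]=12
  step 11: row=12, L[12]='d', prepend. Next row=LF[12]=18
  step 12: row=18, L[18]='d', prepend. Next row=LF[18]=19
  step 13: row=19, L[19]='D', prepend. Next row=LF[19]=11
  step 14: row=11, L[11]='D', prepend. Next row=LF[11]=10
  step 15: row=10, L[10]='c', prepend. Next row=LF[10]=16
  step 16: row=16, L[16]='C', prepend. Next row=LF[16]=9
  step 17: row=9, L[9]='B', prepend. Next row=LF[9]=5
  step 18: row=5, L[5]='C', prepend. Next row=LF[5]=7
  step 19: row=7, L[7]='c', prepend. Next row=LF[7]=15
  step 20: row=15, L[15]='A', prepend. Next row=LF[15]=2
Reversed output: AcCBCcDDddaAbCBbdBB$

Answer: AcCBCcDDddaAbCBbdBB$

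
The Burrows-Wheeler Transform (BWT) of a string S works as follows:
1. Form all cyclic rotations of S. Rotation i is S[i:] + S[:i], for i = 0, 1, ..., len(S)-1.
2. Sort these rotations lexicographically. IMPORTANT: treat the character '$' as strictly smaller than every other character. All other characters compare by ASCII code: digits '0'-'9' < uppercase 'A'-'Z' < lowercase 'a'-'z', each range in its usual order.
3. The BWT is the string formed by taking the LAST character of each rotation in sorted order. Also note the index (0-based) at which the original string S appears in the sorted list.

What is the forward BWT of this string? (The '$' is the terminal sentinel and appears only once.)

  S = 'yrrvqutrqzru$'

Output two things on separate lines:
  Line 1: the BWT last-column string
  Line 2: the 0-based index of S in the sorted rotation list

All 13 rotations (rotation i = S[i:]+S[:i]):
  rot[0] = yrrvqutrqzru$
  rot[1] = rrvqutrqzru$y
  rot[2] = rvqutrqzru$yr
  rot[3] = vqutrqzru$yrr
  rot[4] = qutrqzru$yrrv
  rot[5] = utrqzru$yrrvq
  rot[6] = trqzru$yrrvqu
  rot[7] = rqzru$yrrvqut
  rot[8] = qzru$yrrvqutr
  rot[9] = zru$yrrvqutrq
  rot[10] = ru$yrrvqutrqz
  rot[11] = u$yrrvqutrqzr
  rot[12] = $yrrvqutrqzru
Sorted (with $ < everything):
  sorted[0] = $yrrvqutrqzru  (last char: 'u')
  sorted[1] = qutrqzru$yrrv  (last char: 'v')
  sorted[2] = qzru$yrrvqutr  (last char: 'r')
  sorted[3] = rqzru$yrrvqut  (last char: 't')
  sorted[4] = rrvqutrqzru$y  (last char: 'y')
  sorted[5] = ru$yrrvqutrqz  (last char: 'z')
  sorted[6] = rvqutrqzru$yr  (last char: 'r')
  sorted[7] = trqzru$yrrvqu  (last char: 'u')
  sorted[8] = u$yrrvqutrqzr  (last char: 'r')
  sorted[9] = utrqzru$yrrvq  (last char: 'q')
  sorted[10] = vqutrqzru$yrr  (last char: 'r')
  sorted[11] = yrrvqutrqzru$  (last char: '$')
  sorted[12] = zru$yrrvqutrq  (last char: 'q')
Last column: uvrtyzrurqr$q
Original string S is at sorted index 11

Answer: uvrtyzrurqr$q
11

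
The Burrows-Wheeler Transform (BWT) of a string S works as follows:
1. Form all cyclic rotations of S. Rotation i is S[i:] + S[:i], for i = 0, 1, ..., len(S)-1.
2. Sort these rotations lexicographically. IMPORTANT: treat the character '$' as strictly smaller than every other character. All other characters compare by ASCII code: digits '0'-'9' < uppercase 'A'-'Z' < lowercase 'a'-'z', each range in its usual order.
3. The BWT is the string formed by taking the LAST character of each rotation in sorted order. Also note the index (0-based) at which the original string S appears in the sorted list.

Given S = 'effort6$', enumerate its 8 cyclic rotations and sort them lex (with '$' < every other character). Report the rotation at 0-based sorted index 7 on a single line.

All 8 rotations (rotation i = S[i:]+S[:i]):
  rot[0] = effort6$
  rot[1] = ffort6$e
  rot[2] = fort6$ef
  rot[3] = ort6$eff
  rot[4] = rt6$effo
  rot[5] = t6$effor
  rot[6] = 6$effort
  rot[7] = $effort6
Sorted (with $ < everything):
  sorted[0] = $effort6
  sorted[1] = 6$effort
  sorted[2] = effort6$
  sorted[3] = ffort6$e
  sorted[4] = fort6$ef
  sorted[5] = ort6$eff
  sorted[6] = rt6$effo
  sorted[7] = t6$effor
sorted[7] = t6$effor

Answer: t6$effor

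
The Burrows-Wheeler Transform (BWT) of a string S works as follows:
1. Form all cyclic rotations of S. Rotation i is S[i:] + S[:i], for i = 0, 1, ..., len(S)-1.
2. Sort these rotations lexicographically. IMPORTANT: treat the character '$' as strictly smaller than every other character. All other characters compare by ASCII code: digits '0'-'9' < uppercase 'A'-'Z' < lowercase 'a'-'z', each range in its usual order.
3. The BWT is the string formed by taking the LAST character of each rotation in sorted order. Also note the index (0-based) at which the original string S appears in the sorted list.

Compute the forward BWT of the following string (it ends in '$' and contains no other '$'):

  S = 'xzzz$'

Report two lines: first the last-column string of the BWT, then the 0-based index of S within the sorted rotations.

All 5 rotations (rotation i = S[i:]+S[:i]):
  rot[0] = xzzz$
  rot[1] = zzz$x
  rot[2] = zz$xz
  rot[3] = z$xzz
  rot[4] = $xzzz
Sorted (with $ < everything):
  sorted[0] = $xzzz  (last char: 'z')
  sorted[1] = xzzz$  (last char: '$')
  sorted[2] = z$xzz  (last char: 'z')
  sorted[3] = zz$xz  (last char: 'z')
  sorted[4] = zzz$x  (last char: 'x')
Last column: z$zzx
Original string S is at sorted index 1

Answer: z$zzx
1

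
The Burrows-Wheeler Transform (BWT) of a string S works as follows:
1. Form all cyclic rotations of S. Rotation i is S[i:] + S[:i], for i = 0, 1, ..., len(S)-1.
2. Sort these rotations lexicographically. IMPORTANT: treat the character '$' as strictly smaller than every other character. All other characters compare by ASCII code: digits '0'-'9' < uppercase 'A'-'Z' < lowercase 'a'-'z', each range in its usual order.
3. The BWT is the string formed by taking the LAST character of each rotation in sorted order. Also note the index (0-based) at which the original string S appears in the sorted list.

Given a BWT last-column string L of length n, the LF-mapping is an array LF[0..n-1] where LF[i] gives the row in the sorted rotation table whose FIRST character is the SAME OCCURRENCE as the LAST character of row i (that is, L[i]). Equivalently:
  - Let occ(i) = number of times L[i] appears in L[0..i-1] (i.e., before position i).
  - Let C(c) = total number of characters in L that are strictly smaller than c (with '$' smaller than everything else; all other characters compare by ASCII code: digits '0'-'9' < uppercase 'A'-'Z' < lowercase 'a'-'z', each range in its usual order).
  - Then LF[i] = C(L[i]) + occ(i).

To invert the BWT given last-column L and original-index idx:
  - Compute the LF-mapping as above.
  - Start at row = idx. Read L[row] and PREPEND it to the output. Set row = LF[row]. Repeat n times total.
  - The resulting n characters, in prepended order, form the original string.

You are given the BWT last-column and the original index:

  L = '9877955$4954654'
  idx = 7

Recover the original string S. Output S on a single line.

Answer: 59555749748469$

Derivation:
LF mapping: 12 11 9 10 13 4 5 0 1 14 6 2 8 7 3
Walk LF starting at row 7, prepending L[row]:
  step 1: row=7, L[7]='$', prepend. Next row=LF[7]=0
  step 2: row=0, L[0]='9', prepend. Next row=LF[0]=12
  step 3: row=12, L[12]='6', prepend. Next row=LF[12]=8
  step 4: row=8, L[8]='4', prepend. Next row=LF[8]=1
  step 5: row=1, L[1]='8', prepend. Next row=LF[1]=11
  step 6: row=11, L[11]='4', prepend. Next row=LF[11]=2
  step 7: row=2, L[2]='7', prepend. Next row=LF[2]=9
  step 8: row=9, L[9]='9', prepend. Next row=LF[9]=14
  step 9: row=14, L[14]='4', prepend. Next row=LF[14]=3
  step 10: row=3, L[3]='7', prepend. Next row=LF[3]=10
  step 11: row=10, L[10]='5', prepend. Next row=LF[10]=6
  step 12: row=6, L[6]='5', prepend. Next row=LF[6]=5
  step 13: row=5, L[5]='5', prepend. Next row=LF[5]=4
  step 14: row=4, L[4]='9', prepend. Next row=LF[4]=13
  step 15: row=13, L[13]='5', prepend. Next row=LF[13]=7
Reversed output: 59555749748469$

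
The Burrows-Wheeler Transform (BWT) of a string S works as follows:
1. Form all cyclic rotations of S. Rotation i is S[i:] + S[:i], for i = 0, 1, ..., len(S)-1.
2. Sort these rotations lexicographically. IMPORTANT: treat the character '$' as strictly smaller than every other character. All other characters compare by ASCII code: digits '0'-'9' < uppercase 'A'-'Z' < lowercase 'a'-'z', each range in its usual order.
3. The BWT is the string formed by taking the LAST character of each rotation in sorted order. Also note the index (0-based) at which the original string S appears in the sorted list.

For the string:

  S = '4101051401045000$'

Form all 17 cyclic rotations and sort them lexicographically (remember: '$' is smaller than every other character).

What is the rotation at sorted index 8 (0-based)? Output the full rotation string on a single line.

All 17 rotations (rotation i = S[i:]+S[:i]):
  rot[0] = 4101051401045000$
  rot[1] = 101051401045000$4
  rot[2] = 01051401045000$41
  rot[3] = 1051401045000$410
  rot[4] = 051401045000$4101
  rot[5] = 51401045000$41010
  rot[6] = 1401045000$410105
  rot[7] = 401045000$4101051
  rot[8] = 01045000$41010514
  rot[9] = 1045000$410105140
  rot[10] = 045000$4101051401
  rot[11] = 45000$41010514010
  rot[12] = 5000$410105140104
  rot[13] = 000$4101051401045
  rot[14] = 00$41010514010450
  rot[15] = 0$410105140104500
  rot[16] = $4101051401045000
Sorted (with $ < everything):
  sorted[0] = $4101051401045000
  sorted[1] = 0$410105140104500
  sorted[2] = 00$41010514010450
  sorted[3] = 000$4101051401045
  sorted[4] = 01045000$41010514
  sorted[5] = 01051401045000$41
  sorted[6] = 045000$4101051401
  sorted[7] = 051401045000$4101
  sorted[8] = 101051401045000$4
  sorted[9] = 1045000$410105140
  sorted[10] = 1051401045000$410
  sorted[11] = 1401045000$410105
  sorted[12] = 401045000$4101051
  sorted[13] = 4101051401045000$
  sorted[14] = 45000$41010514010
  sorted[15] = 5000$410105140104
  sorted[16] = 51401045000$41010
sorted[8] = 101051401045000$4

Answer: 101051401045000$4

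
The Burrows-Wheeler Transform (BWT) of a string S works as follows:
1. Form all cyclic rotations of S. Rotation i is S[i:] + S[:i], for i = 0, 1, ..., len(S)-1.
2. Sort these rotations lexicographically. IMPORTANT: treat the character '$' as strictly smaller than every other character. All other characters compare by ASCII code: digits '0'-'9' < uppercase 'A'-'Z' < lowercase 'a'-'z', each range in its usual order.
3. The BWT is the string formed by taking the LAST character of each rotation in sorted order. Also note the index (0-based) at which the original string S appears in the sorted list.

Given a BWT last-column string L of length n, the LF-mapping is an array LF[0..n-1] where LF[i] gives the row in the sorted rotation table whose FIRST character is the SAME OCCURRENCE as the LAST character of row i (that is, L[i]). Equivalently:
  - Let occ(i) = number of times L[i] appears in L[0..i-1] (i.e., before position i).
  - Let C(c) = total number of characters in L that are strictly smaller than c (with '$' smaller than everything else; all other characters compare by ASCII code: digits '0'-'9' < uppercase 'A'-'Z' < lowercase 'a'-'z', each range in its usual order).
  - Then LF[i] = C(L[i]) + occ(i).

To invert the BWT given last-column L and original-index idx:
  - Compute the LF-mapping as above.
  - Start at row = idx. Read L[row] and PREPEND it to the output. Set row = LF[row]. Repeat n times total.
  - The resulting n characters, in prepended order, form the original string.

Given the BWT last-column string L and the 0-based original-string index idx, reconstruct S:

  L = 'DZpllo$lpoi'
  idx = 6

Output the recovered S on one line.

Answer: lollipopZD$

Derivation:
LF mapping: 1 2 9 4 5 7 0 6 10 8 3
Walk LF starting at row 6, prepending L[row]:
  step 1: row=6, L[6]='$', prepend. Next row=LF[6]=0
  step 2: row=0, L[0]='D', prepend. Next row=LF[0]=1
  step 3: row=1, L[1]='Z', prepend. Next row=LF[1]=2
  step 4: row=2, L[2]='p', prepend. Next row=LF[2]=9
  step 5: row=9, L[9]='o', prepend. Next row=LF[9]=8
  step 6: row=8, L[8]='p', prepend. Next row=LF[8]=10
  step 7: row=10, L[10]='i', prepend. Next row=LF[10]=3
  step 8: row=3, L[3]='l', prepend. Next row=LF[3]=4
  step 9: row=4, L[4]='l', prepend. Next row=LF[4]=5
  step 10: row=5, L[5]='o', prepend. Next row=LF[5]=7
  step 11: row=7, L[7]='l', prepend. Next row=LF[7]=6
Reversed output: lollipopZD$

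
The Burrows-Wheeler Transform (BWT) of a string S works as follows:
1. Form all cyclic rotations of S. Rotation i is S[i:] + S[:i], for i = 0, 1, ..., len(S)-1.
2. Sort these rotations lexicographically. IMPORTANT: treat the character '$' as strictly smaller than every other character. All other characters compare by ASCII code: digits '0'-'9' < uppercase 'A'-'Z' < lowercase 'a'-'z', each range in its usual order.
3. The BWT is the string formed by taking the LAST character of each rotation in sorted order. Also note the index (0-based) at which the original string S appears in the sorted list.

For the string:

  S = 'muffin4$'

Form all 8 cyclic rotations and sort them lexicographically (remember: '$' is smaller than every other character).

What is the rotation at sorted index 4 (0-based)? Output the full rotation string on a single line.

All 8 rotations (rotation i = S[i:]+S[:i]):
  rot[0] = muffin4$
  rot[1] = uffin4$m
  rot[2] = ffin4$mu
  rot[3] = fin4$muf
  rot[4] = in4$muff
  rot[5] = n4$muffi
  rot[6] = 4$muffin
  rot[7] = $muffin4
Sorted (with $ < everything):
  sorted[0] = $muffin4
  sorted[1] = 4$muffin
  sorted[2] = ffin4$mu
  sorted[3] = fin4$muf
  sorted[4] = in4$muff
  sorted[5] = muffin4$
  sorted[6] = n4$muffi
  sorted[7] = uffin4$m
sorted[4] = in4$muff

Answer: in4$muff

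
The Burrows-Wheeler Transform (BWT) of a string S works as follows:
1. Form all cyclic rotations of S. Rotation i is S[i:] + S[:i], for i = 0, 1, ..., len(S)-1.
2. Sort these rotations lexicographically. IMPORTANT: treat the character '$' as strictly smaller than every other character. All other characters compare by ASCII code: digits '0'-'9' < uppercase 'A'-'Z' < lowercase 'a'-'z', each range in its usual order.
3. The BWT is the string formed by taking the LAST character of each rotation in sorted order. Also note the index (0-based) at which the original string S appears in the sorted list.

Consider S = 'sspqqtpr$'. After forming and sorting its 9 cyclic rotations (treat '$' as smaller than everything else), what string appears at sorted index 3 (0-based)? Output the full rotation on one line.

Answer: qqtpr$ssp

Derivation:
All 9 rotations (rotation i = S[i:]+S[:i]):
  rot[0] = sspqqtpr$
  rot[1] = spqqtpr$s
  rot[2] = pqqtpr$ss
  rot[3] = qqtpr$ssp
  rot[4] = qtpr$sspq
  rot[5] = tpr$sspqq
  rot[6] = pr$sspqqt
  rot[7] = r$sspqqtp
  rot[8] = $sspqqtpr
Sorted (with $ < everything):
  sorted[0] = $sspqqtpr
  sorted[1] = pqqtpr$ss
  sorted[2] = pr$sspqqt
  sorted[3] = qqtpr$ssp
  sorted[4] = qtpr$sspq
  sorted[5] = r$sspqqtp
  sorted[6] = spqqtpr$s
  sorted[7] = sspqqtpr$
  sorted[8] = tpr$sspqq
sorted[3] = qqtpr$ssp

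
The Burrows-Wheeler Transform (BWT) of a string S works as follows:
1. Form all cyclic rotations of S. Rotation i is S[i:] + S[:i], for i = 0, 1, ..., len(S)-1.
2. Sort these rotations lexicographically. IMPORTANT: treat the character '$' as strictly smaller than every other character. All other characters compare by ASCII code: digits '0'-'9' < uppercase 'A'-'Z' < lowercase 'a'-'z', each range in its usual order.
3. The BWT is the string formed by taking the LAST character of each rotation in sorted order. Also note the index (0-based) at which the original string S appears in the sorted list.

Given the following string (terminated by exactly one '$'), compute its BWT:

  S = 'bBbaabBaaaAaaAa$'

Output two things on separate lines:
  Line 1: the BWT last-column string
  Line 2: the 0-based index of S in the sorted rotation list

All 16 rotations (rotation i = S[i:]+S[:i]):
  rot[0] = bBbaabBaaaAaaAa$
  rot[1] = BbaabBaaaAaaAa$b
  rot[2] = baabBaaaAaaAa$bB
  rot[3] = aabBaaaAaaAa$bBb
  rot[4] = abBaaaAaaAa$bBba
  rot[5] = bBaaaAaaAa$bBbaa
  rot[6] = BaaaAaaAa$bBbaab
  rot[7] = aaaAaaAa$bBbaabB
  rot[8] = aaAaaAa$bBbaabBa
  rot[9] = aAaaAa$bBbaabBaa
  rot[10] = AaaAa$bBbaabBaaa
  rot[11] = aaAa$bBbaabBaaaA
  rot[12] = aAa$bBbaabBaaaAa
  rot[13] = Aa$bBbaabBaaaAaa
  rot[14] = a$bBbaabBaaaAaaA
  rot[15] = $bBbaabBaaaAaaAa
Sorted (with $ < everything):
  sorted[0] = $bBbaabBaaaAaaAa  (last char: 'a')
  sorted[1] = Aa$bBbaabBaaaAaa  (last char: 'a')
  sorted[2] = AaaAa$bBbaabBaaa  (last char: 'a')
  sorted[3] = BaaaAaaAa$bBbaab  (last char: 'b')
  sorted[4] = BbaabBaaaAaaAa$b  (last char: 'b')
  sorted[5] = a$bBbaabBaaaAaaA  (last char: 'A')
  sorted[6] = aAa$bBbaabBaaaAa  (last char: 'a')
  sorted[7] = aAaaAa$bBbaabBaa  (last char: 'a')
  sorted[8] = aaAa$bBbaabBaaaA  (last char: 'A')
  sorted[9] = aaAaaAa$bBbaabBa  (last char: 'a')
  sorted[10] = aaaAaaAa$bBbaabB  (last char: 'B')
  sorted[11] = aabBaaaAaaAa$bBb  (last char: 'b')
  sorted[12] = abBaaaAaaAa$bBba  (last char: 'a')
  sorted[13] = bBaaaAaaAa$bBbaa  (last char: 'a')
  sorted[14] = bBbaabBaaaAaaAa$  (last char: '$')
  sorted[15] = baabBaaaAaaAa$bB  (last char: 'B')
Last column: aaabbAaaAaBbaa$B
Original string S is at sorted index 14

Answer: aaabbAaaAaBbaa$B
14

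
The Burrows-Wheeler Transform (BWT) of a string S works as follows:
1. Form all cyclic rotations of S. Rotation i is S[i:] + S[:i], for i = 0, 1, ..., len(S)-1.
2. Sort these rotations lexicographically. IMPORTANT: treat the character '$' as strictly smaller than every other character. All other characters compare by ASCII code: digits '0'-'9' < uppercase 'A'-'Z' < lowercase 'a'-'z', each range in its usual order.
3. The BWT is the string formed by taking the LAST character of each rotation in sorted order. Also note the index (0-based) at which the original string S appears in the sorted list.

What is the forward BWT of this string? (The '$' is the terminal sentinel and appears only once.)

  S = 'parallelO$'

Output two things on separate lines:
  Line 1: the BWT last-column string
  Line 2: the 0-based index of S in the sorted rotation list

Answer: Olrplela$a
8

Derivation:
All 10 rotations (rotation i = S[i:]+S[:i]):
  rot[0] = parallelO$
  rot[1] = arallelO$p
  rot[2] = rallelO$pa
  rot[3] = allelO$par
  rot[4] = llelO$para
  rot[5] = lelO$paral
  rot[6] = elO$parall
  rot[7] = lO$paralle
  rot[8] = O$parallel
  rot[9] = $parallelO
Sorted (with $ < everything):
  sorted[0] = $parallelO  (last char: 'O')
  sorted[1] = O$parallel  (last char: 'l')
  sorted[2] = allelO$par  (last char: 'r')
  sorted[3] = arallelO$p  (last char: 'p')
  sorted[4] = elO$parall  (last char: 'l')
  sorted[5] = lO$paralle  (last char: 'e')
  sorted[6] = lelO$paral  (last char: 'l')
  sorted[7] = llelO$para  (last char: 'a')
  sorted[8] = parallelO$  (last char: '$')
  sorted[9] = rallelO$pa  (last char: 'a')
Last column: Olrplela$a
Original string S is at sorted index 8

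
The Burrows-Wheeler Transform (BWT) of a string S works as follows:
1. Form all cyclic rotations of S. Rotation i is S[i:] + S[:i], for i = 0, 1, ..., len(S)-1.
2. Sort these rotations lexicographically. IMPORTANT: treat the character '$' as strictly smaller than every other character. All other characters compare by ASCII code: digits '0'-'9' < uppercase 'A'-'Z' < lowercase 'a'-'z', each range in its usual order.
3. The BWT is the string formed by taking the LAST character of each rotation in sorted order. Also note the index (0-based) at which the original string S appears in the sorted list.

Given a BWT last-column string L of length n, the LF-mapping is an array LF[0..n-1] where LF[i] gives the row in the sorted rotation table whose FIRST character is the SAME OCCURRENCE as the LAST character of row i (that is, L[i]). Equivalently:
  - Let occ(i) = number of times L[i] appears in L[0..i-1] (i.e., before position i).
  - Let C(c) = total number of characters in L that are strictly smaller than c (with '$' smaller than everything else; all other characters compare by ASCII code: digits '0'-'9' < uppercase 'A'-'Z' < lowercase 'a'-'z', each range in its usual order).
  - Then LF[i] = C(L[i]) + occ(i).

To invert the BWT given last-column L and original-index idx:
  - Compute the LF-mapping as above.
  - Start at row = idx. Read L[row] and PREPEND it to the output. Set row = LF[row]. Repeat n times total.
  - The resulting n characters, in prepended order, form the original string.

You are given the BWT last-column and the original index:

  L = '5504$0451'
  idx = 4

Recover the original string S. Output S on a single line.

LF mapping: 6 7 1 4 0 2 5 8 3
Walk LF starting at row 4, prepending L[row]:
  step 1: row=4, L[4]='$', prepend. Next row=LF[4]=0
  step 2: row=0, L[0]='5', prepend. Next row=LF[0]=6
  step 3: row=6, L[6]='4', prepend. Next row=LF[6]=5
  step 4: row=5, L[5]='0', prepend. Next row=LF[5]=2
  step 5: row=2, L[2]='0', prepend. Next row=LF[2]=1
  step 6: row=1, L[1]='5', prepend. Next row=LF[1]=7
  step 7: row=7, L[7]='5', prepend. Next row=LF[7]=8
  step 8: row=8, L[8]='1', prepend. Next row=LF[8]=3
  step 9: row=3, L[3]='4', prepend. Next row=LF[3]=4
Reversed output: 41550045$

Answer: 41550045$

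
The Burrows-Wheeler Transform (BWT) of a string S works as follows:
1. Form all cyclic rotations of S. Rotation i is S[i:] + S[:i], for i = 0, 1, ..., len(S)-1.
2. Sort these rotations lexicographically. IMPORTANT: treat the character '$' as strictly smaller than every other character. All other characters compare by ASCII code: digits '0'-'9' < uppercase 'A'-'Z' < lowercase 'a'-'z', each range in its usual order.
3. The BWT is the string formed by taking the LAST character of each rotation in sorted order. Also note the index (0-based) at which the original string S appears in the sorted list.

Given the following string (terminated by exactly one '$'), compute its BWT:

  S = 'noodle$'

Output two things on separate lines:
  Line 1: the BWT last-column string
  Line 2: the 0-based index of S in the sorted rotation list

All 7 rotations (rotation i = S[i:]+S[:i]):
  rot[0] = noodle$
  rot[1] = oodle$n
  rot[2] = odle$no
  rot[3] = dle$noo
  rot[4] = le$nood
  rot[5] = e$noodl
  rot[6] = $noodle
Sorted (with $ < everything):
  sorted[0] = $noodle  (last char: 'e')
  sorted[1] = dle$noo  (last char: 'o')
  sorted[2] = e$noodl  (last char: 'l')
  sorted[3] = le$nood  (last char: 'd')
  sorted[4] = noodle$  (last char: '$')
  sorted[5] = odle$no  (last char: 'o')
  sorted[6] = oodle$n  (last char: 'n')
Last column: eold$on
Original string S is at sorted index 4

Answer: eold$on
4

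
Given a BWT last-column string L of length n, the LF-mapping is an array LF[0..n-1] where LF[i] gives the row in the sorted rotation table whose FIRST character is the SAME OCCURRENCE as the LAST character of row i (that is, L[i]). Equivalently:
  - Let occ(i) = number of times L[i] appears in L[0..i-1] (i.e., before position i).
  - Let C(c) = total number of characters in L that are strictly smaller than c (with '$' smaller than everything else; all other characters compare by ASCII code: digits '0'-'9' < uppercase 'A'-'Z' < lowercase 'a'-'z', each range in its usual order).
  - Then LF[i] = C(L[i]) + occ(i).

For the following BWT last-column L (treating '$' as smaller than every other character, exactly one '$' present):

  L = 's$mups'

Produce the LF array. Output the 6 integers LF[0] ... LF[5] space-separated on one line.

Answer: 3 0 1 5 2 4

Derivation:
Char counts: '$':1, 'm':1, 'p':1, 's':2, 'u':1
C (first-col start): C('$')=0, C('m')=1, C('p')=2, C('s')=3, C('u')=5
L[0]='s': occ=0, LF[0]=C('s')+0=3+0=3
L[1]='$': occ=0, LF[1]=C('$')+0=0+0=0
L[2]='m': occ=0, LF[2]=C('m')+0=1+0=1
L[3]='u': occ=0, LF[3]=C('u')+0=5+0=5
L[4]='p': occ=0, LF[4]=C('p')+0=2+0=2
L[5]='s': occ=1, LF[5]=C('s')+1=3+1=4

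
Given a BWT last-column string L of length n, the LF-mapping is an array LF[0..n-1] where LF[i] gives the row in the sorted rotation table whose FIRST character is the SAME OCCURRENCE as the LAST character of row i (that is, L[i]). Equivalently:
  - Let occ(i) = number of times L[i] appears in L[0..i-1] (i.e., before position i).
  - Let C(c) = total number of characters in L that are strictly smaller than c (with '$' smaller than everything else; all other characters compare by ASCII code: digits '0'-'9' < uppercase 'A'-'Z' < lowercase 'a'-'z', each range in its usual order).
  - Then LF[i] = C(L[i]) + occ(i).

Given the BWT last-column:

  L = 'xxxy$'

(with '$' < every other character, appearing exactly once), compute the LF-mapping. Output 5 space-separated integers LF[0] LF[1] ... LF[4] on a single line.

Char counts: '$':1, 'x':3, 'y':1
C (first-col start): C('$')=0, C('x')=1, C('y')=4
L[0]='x': occ=0, LF[0]=C('x')+0=1+0=1
L[1]='x': occ=1, LF[1]=C('x')+1=1+1=2
L[2]='x': occ=2, LF[2]=C('x')+2=1+2=3
L[3]='y': occ=0, LF[3]=C('y')+0=4+0=4
L[4]='$': occ=0, LF[4]=C('$')+0=0+0=0

Answer: 1 2 3 4 0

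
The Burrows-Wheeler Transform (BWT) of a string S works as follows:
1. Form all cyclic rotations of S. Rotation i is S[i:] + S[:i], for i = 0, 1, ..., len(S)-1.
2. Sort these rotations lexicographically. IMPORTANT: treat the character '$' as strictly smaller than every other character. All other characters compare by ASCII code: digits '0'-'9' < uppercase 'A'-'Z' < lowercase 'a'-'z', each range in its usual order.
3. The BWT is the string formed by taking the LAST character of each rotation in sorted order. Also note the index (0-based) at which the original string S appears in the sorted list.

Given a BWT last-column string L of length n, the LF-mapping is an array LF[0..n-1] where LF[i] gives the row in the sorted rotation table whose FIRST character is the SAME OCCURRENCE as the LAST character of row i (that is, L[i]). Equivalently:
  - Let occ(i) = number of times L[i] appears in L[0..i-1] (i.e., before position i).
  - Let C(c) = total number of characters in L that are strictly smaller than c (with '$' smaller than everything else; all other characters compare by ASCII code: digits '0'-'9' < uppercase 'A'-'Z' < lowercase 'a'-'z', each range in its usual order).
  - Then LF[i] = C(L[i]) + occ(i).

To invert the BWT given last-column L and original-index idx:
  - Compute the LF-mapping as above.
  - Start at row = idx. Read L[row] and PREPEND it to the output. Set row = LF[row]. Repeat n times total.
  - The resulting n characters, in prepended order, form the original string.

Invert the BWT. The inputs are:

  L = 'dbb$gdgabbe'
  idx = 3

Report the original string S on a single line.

Answer: bbadbgbegd$

Derivation:
LF mapping: 6 2 3 0 9 7 10 1 4 5 8
Walk LF starting at row 3, prepending L[row]:
  step 1: row=3, L[3]='$', prepend. Next row=LF[3]=0
  step 2: row=0, L[0]='d', prepend. Next row=LF[0]=6
  step 3: row=6, L[6]='g', prepend. Next row=LF[6]=10
  step 4: row=10, L[10]='e', prepend. Next row=LF[10]=8
  step 5: row=8, L[8]='b', prepend. Next row=LF[8]=4
  step 6: row=4, L[4]='g', prepend. Next row=LF[4]=9
  step 7: row=9, L[9]='b', prepend. Next row=LF[9]=5
  step 8: row=5, L[5]='d', prepend. Next row=LF[5]=7
  step 9: row=7, L[7]='a', prepend. Next row=LF[7]=1
  step 10: row=1, L[1]='b', prepend. Next row=LF[1]=2
  step 11: row=2, L[2]='b', prepend. Next row=LF[2]=3
Reversed output: bbadbgbegd$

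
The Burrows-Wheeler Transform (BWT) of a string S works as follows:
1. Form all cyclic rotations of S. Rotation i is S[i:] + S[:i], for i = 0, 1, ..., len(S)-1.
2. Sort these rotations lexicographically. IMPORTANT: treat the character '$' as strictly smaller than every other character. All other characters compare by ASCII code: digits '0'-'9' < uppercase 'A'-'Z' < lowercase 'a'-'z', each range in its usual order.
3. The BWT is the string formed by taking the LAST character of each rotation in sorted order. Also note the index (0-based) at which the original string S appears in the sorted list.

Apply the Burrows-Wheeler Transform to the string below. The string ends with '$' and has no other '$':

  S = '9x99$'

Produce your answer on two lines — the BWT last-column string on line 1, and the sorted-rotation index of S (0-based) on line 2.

Answer: 99x$9
3

Derivation:
All 5 rotations (rotation i = S[i:]+S[:i]):
  rot[0] = 9x99$
  rot[1] = x99$9
  rot[2] = 99$9x
  rot[3] = 9$9x9
  rot[4] = $9x99
Sorted (with $ < everything):
  sorted[0] = $9x99  (last char: '9')
  sorted[1] = 9$9x9  (last char: '9')
  sorted[2] = 99$9x  (last char: 'x')
  sorted[3] = 9x99$  (last char: '$')
  sorted[4] = x99$9  (last char: '9')
Last column: 99x$9
Original string S is at sorted index 3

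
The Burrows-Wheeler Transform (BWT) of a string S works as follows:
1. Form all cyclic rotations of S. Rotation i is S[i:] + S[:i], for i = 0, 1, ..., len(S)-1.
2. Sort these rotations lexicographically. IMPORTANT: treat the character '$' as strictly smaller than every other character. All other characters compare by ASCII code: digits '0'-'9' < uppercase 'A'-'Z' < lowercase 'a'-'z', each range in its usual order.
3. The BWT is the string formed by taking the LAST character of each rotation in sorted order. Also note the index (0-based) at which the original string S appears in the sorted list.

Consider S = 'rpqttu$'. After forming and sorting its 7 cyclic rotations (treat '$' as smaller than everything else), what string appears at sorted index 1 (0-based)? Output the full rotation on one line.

All 7 rotations (rotation i = S[i:]+S[:i]):
  rot[0] = rpqttu$
  rot[1] = pqttu$r
  rot[2] = qttu$rp
  rot[3] = ttu$rpq
  rot[4] = tu$rpqt
  rot[5] = u$rpqtt
  rot[6] = $rpqttu
Sorted (with $ < everything):
  sorted[0] = $rpqttu
  sorted[1] = pqttu$r
  sorted[2] = qttu$rp
  sorted[3] = rpqttu$
  sorted[4] = ttu$rpq
  sorted[5] = tu$rpqt
  sorted[6] = u$rpqtt
sorted[1] = pqttu$r

Answer: pqttu$r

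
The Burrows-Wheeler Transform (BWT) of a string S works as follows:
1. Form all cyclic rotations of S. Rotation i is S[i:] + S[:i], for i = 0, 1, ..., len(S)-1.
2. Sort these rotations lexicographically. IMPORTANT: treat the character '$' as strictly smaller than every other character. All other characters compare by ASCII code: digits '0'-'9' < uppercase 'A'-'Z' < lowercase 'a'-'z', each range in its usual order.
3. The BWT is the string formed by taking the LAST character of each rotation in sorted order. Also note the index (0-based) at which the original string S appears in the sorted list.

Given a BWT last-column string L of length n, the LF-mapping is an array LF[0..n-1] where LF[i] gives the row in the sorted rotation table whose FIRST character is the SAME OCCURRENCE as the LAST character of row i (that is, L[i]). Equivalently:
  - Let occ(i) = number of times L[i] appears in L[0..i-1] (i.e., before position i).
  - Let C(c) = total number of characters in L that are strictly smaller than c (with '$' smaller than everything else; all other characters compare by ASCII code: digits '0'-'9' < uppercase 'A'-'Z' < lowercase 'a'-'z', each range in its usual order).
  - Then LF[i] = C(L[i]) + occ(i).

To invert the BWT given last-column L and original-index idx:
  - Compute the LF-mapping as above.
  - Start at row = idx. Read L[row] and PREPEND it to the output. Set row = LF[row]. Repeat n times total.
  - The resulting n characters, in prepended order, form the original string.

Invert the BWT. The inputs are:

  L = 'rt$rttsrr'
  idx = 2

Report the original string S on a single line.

Answer: rrtrtstr$

Derivation:
LF mapping: 1 6 0 2 7 8 5 3 4
Walk LF starting at row 2, prepending L[row]:
  step 1: row=2, L[2]='$', prepend. Next row=LF[2]=0
  step 2: row=0, L[0]='r', prepend. Next row=LF[0]=1
  step 3: row=1, L[1]='t', prepend. Next row=LF[1]=6
  step 4: row=6, L[6]='s', prepend. Next row=LF[6]=5
  step 5: row=5, L[5]='t', prepend. Next row=LF[5]=8
  step 6: row=8, L[8]='r', prepend. Next row=LF[8]=4
  step 7: row=4, L[4]='t', prepend. Next row=LF[4]=7
  step 8: row=7, L[7]='r', prepend. Next row=LF[7]=3
  step 9: row=3, L[3]='r', prepend. Next row=LF[3]=2
Reversed output: rrtrtstr$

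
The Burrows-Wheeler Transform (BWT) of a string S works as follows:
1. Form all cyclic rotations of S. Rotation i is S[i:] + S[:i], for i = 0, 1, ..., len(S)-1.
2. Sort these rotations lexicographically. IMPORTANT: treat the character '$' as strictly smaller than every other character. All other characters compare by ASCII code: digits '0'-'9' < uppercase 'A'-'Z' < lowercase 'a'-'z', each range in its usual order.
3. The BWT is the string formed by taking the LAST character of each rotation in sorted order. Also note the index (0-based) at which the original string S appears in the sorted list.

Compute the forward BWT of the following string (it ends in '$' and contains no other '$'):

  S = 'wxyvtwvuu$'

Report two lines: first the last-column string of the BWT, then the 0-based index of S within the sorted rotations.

All 10 rotations (rotation i = S[i:]+S[:i]):
  rot[0] = wxyvtwvuu$
  rot[1] = xyvtwvuu$w
  rot[2] = yvtwvuu$wx
  rot[3] = vtwvuu$wxy
  rot[4] = twvuu$wxyv
  rot[5] = wvuu$wxyvt
  rot[6] = vuu$wxyvtw
  rot[7] = uu$wxyvtwv
  rot[8] = u$wxyvtwvu
  rot[9] = $wxyvtwvuu
Sorted (with $ < everything):
  sorted[0] = $wxyvtwvuu  (last char: 'u')
  sorted[1] = twvuu$wxyv  (last char: 'v')
  sorted[2] = u$wxyvtwvu  (last char: 'u')
  sorted[3] = uu$wxyvtwv  (last char: 'v')
  sorted[4] = vtwvuu$wxy  (last char: 'y')
  sorted[5] = vuu$wxyvtw  (last char: 'w')
  sorted[6] = wvuu$wxyvt  (last char: 't')
  sorted[7] = wxyvtwvuu$  (last char: '$')
  sorted[8] = xyvtwvuu$w  (last char: 'w')
  sorted[9] = yvtwvuu$wx  (last char: 'x')
Last column: uvuvywt$wx
Original string S is at sorted index 7

Answer: uvuvywt$wx
7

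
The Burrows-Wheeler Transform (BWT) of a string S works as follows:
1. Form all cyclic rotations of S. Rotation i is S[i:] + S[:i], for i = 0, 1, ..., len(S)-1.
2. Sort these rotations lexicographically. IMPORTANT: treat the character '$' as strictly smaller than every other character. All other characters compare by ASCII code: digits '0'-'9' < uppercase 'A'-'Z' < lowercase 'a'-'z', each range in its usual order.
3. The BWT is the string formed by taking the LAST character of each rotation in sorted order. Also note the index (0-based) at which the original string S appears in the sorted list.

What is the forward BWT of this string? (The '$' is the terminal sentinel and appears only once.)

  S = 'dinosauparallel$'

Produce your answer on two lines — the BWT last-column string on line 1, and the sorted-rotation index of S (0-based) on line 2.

All 16 rotations (rotation i = S[i:]+S[:i]):
  rot[0] = dinosauparallel$
  rot[1] = inosauparallel$d
  rot[2] = nosauparallel$di
  rot[3] = osauparallel$din
  rot[4] = sauparallel$dino
  rot[5] = auparallel$dinos
  rot[6] = uparallel$dinosa
  rot[7] = parallel$dinosau
  rot[8] = arallel$dinosaup
  rot[9] = rallel$dinosaupa
  rot[10] = allel$dinosaupar
  rot[11] = llel$dinosaupara
  rot[12] = lel$dinosauparal
  rot[13] = el$dinosauparall
  rot[14] = l$dinosauparalle
  rot[15] = $dinosauparallel
Sorted (with $ < everything):
  sorted[0] = $dinosauparallel  (last char: 'l')
  sorted[1] = allel$dinosaupar  (last char: 'r')
  sorted[2] = arallel$dinosaup  (last char: 'p')
  sorted[3] = auparallel$dinos  (last char: 's')
  sorted[4] = dinosauparallel$  (last char: '$')
  sorted[5] = el$dinosauparall  (last char: 'l')
  sorted[6] = inosauparallel$d  (last char: 'd')
  sorted[7] = l$dinosauparalle  (last char: 'e')
  sorted[8] = lel$dinosauparal  (last char: 'l')
  sorted[9] = llel$dinosaupara  (last char: 'a')
  sorted[10] = nosauparallel$di  (last char: 'i')
  sorted[11] = osauparallel$din  (last char: 'n')
  sorted[12] = parallel$dinosau  (last char: 'u')
  sorted[13] = rallel$dinosaupa  (last char: 'a')
  sorted[14] = sauparallel$dino  (last char: 'o')
  sorted[15] = uparallel$dinosa  (last char: 'a')
Last column: lrps$ldelainuaoa
Original string S is at sorted index 4

Answer: lrps$ldelainuaoa
4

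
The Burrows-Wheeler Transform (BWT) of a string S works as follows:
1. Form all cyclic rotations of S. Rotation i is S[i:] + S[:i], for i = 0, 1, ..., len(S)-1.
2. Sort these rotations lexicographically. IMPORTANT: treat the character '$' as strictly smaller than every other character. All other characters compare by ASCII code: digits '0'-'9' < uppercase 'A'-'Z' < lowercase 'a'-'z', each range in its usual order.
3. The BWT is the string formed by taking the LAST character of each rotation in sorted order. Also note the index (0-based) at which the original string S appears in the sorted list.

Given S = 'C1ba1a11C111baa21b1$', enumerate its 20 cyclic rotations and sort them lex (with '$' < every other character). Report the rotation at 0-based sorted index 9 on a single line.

All 20 rotations (rotation i = S[i:]+S[:i]):
  rot[0] = C1ba1a11C111baa21b1$
  rot[1] = 1ba1a11C111baa21b1$C
  rot[2] = ba1a11C111baa21b1$C1
  rot[3] = a1a11C111baa21b1$C1b
  rot[4] = 1a11C111baa21b1$C1ba
  rot[5] = a11C111baa21b1$C1ba1
  rot[6] = 11C111baa21b1$C1ba1a
  rot[7] = 1C111baa21b1$C1ba1a1
  rot[8] = C111baa21b1$C1ba1a11
  rot[9] = 111baa21b1$C1ba1a11C
  rot[10] = 11baa21b1$C1ba1a11C1
  rot[11] = 1baa21b1$C1ba1a11C11
  rot[12] = baa21b1$C1ba1a11C111
  rot[13] = aa21b1$C1ba1a11C111b
  rot[14] = a21b1$C1ba1a11C111ba
  rot[15] = 21b1$C1ba1a11C111baa
  rot[16] = 1b1$C1ba1a11C111baa2
  rot[17] = b1$C1ba1a11C111baa21
  rot[18] = 1$C1ba1a11C111baa21b
  rot[19] = $C1ba1a11C111baa21b1
Sorted (with $ < everything):
  sorted[0] = $C1ba1a11C111baa21b1
  sorted[1] = 1$C1ba1a11C111baa21b
  sorted[2] = 111baa21b1$C1ba1a11C
  sorted[3] = 11C111baa21b1$C1ba1a
  sorted[4] = 11baa21b1$C1ba1a11C1
  sorted[5] = 1C111baa21b1$C1ba1a1
  sorted[6] = 1a11C111baa21b1$C1ba
  sorted[7] = 1b1$C1ba1a11C111baa2
  sorted[8] = 1ba1a11C111baa21b1$C
  sorted[9] = 1baa21b1$C1ba1a11C11
  sorted[10] = 21b1$C1ba1a11C111baa
  sorted[11] = C111baa21b1$C1ba1a11
  sorted[12] = C1ba1a11C111baa21b1$
  sorted[13] = a11C111baa21b1$C1ba1
  sorted[14] = a1a11C111baa21b1$C1b
  sorted[15] = a21b1$C1ba1a11C111ba
  sorted[16] = aa21b1$C1ba1a11C111b
  sorted[17] = b1$C1ba1a11C111baa21
  sorted[18] = ba1a11C111baa21b1$C1
  sorted[19] = baa21b1$C1ba1a11C111
sorted[9] = 1baa21b1$C1ba1a11C11

Answer: 1baa21b1$C1ba1a11C11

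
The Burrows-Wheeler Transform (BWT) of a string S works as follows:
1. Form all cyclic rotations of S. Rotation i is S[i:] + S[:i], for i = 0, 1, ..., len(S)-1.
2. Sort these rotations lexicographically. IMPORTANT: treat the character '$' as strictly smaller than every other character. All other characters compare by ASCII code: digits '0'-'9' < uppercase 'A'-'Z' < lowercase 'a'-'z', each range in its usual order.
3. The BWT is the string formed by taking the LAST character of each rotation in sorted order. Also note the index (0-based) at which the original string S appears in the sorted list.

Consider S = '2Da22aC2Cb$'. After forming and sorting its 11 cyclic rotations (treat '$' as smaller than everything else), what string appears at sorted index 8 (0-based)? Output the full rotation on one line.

Answer: a22aC2Cb$2D

Derivation:
All 11 rotations (rotation i = S[i:]+S[:i]):
  rot[0] = 2Da22aC2Cb$
  rot[1] = Da22aC2Cb$2
  rot[2] = a22aC2Cb$2D
  rot[3] = 22aC2Cb$2Da
  rot[4] = 2aC2Cb$2Da2
  rot[5] = aC2Cb$2Da22
  rot[6] = C2Cb$2Da22a
  rot[7] = 2Cb$2Da22aC
  rot[8] = Cb$2Da22aC2
  rot[9] = b$2Da22aC2C
  rot[10] = $2Da22aC2Cb
Sorted (with $ < everything):
  sorted[0] = $2Da22aC2Cb
  sorted[1] = 22aC2Cb$2Da
  sorted[2] = 2Cb$2Da22aC
  sorted[3] = 2Da22aC2Cb$
  sorted[4] = 2aC2Cb$2Da2
  sorted[5] = C2Cb$2Da22a
  sorted[6] = Cb$2Da22aC2
  sorted[7] = Da22aC2Cb$2
  sorted[8] = a22aC2Cb$2D
  sorted[9] = aC2Cb$2Da22
  sorted[10] = b$2Da22aC2C
sorted[8] = a22aC2Cb$2D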